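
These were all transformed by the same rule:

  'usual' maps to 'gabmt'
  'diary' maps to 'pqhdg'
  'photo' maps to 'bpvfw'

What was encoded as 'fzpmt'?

trial

A repeating key of period 3 is used — shifts +12, +8, +7 over and over.
Reversing it on fzpmt: f−12=t, z−8=r, p−7=i, m−12=a, t−8=l.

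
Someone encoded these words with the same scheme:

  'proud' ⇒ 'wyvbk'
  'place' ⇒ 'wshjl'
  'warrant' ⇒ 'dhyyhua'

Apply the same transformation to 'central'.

Every letter moves 7 places later in the alphabet, wrapping around z→a.
On central: c+7=j, e+7=l, n+7=u, t+7=a, r+7=y, a+7=h, l+7=s.

jluayhs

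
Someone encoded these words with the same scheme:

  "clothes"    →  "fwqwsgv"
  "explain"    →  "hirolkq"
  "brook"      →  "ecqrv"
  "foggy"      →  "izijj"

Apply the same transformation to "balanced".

elndyeho

Shifts by position in clothes: pos 0: c→f (+3), pos 1: l→w (+11), pos 2: o→q (+2), pos 3: t→w (+3), pos 4: h→s (+11), pos 5: e→g (+2) — repeating every 3. A repeating key of period 3 is used — shifts +3, +11, +2 over and over.
On balanced: b+3=e, a+11=l, l+2=n, a+3=d, n+11=y, c+2=e, e+3=h, d+11=o.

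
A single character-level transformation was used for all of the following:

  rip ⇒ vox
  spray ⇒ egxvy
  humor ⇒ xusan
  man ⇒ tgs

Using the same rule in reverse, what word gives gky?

sea

Read the word backwards and shift each letter +6.
Undoing it on gky: shift back: g−6=a, k−6=e, y−6=s → aes; then reverse → sea.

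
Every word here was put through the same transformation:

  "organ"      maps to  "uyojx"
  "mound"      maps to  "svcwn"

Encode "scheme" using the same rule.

yjpnwp

In organ: o→u is +6, r→y is +7, g→o is +8, a→j is +9 — the shift increases by 1 each position. Letter i (0-indexed) is shifted by i+6, so successive shifts are 6, 7, 8, ….
On scheme: s+6=y, c+7=j, h+8=p, e+9=n, m+10=w, e+11=p.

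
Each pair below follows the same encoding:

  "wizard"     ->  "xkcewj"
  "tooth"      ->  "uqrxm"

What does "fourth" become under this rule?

The shift increases by 1 at each position, starting from +1: 1, 2, 3, ….
On fourth: f+1=g, o+2=q, u+3=x, r+4=v, t+5=y, h+6=n.

gqxvyn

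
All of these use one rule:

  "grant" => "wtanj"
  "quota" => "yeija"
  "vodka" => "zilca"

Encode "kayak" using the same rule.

g(6)→w(22) and r(17)→t(19) fit y≡21x+0 (mod 26); the inverse of 21 mod 26 is 5. This is an affine cipher: with a=0,…,z=25, each position x becomes (21x+0) mod 26.
For kayak: k(10)→21·10+0≡2=c; a(0)→21·0+0≡0=a; y(24)→21·24+0≡10=k; a(0)→21·0+0≡0=a; k(10)→21·10+0≡2=c (all mod 26).

cakac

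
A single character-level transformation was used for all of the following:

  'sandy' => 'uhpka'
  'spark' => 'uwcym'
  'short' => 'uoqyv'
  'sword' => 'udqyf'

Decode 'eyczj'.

Shifts by position in sandy: pos 0: s→u (+2), pos 1: a→h (+7), pos 2: n→p (+2), pos 3: d→k (+7) — repeating every 2. The shifts repeat in a cycle of length 2: positions 0,1,… shift by +2, +7, then the pattern repeats.
Reversing it on eyczj: e−2=c, y−7=r, c−2=a, z−7=s, j−2=h.

crash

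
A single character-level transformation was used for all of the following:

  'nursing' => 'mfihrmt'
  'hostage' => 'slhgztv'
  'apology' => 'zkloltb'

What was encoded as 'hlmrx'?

Each letter is replaced by its mirror in the alphabet: a↔z, b↔y, c↔x, and so on (the Atbash cipher).
Undoing it on hlmrx: h↔s, l↔o, m↔n, r↔i, x↔c.

sonic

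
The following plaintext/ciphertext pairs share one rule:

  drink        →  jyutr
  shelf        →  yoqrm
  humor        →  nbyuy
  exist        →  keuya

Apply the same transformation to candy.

ihzjf

Shifts by position in drink: pos 0: d→j (+6), pos 1: r→y (+7), pos 2: i→u (+12), pos 3: n→t (+6), pos 4: k→r (+7) — repeating every 3. It's a Vigenère-style cipher with numeric key [6,7,12]: position i shifts by key[i mod 3].
Applying it to candy: c+6=i, a+7=h, n+12=z, d+6=j, y+7=f.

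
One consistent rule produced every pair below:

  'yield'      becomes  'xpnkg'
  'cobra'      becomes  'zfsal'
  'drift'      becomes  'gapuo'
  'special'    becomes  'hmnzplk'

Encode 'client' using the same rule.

y(24)→x(23) and i(8)→p(15) fit y≡7x+11 (mod 26); the inverse of 7 mod 26 is 15. Each letter's alphabet position (a=0..z=25) is mapped through 7·x+11 mod 26 — an affine cipher.
For client: c(2)→7·2+11≡25=z; l(11)→7·11+11≡10=k; i(8)→7·8+11≡15=p; e(4)→7·4+11≡13=n; n(13)→7·13+11≡24=y; t(19)→7·19+11≡14=o (all mod 26).

zkpnyo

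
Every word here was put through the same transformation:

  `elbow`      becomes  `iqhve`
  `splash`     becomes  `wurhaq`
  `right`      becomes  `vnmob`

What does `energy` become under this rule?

In elbow: e→i is +4, l→q is +5, b→h is +6, o→v is +7 — the shift increases by 1 each position. Each letter shifts forward by (position + 4), i.e. 4, 5, 6, … — the shift grows by one for each successive letter.
For energy: e+4=i, n+5=s, e+6=k, r+7=y, g+8=o, y+9=h.

iskyoh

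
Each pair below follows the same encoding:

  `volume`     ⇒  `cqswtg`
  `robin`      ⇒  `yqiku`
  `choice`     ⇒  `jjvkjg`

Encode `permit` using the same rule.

Shifts by position in volume: pos 0: v→c (+7), pos 1: o→q (+2), pos 2: l→s (+7), pos 3: u→w (+2) — repeating every 2. The shifts repeat in a cycle of length 2: positions 0,1,… shift by +7, +2, then the pattern repeats.
On permit: p+7=w, e+2=g, r+7=y, m+2=o, i+7=p, t+2=v.

wgyopv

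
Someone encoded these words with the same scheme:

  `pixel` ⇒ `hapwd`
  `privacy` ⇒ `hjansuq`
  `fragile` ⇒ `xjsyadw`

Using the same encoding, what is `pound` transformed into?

hgmfv

Compare letters: p→h is +18, i→a is +18, x→p is +18 — a constant shift. It's a constant shift of +18 (ROT18).
For pound: p+18=h, o+18=g, u+18=m, n+18=f, d+18=v.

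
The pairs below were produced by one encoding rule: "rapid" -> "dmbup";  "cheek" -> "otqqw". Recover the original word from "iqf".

wet

Compare letters: r→d is +12, a→m is +12, p→b is +12 — a constant shift. Every letter moves 12 places later in the alphabet, wrapping around z→a.
Undoing it on iqf: i−12=w, q−12=e, f−12=t.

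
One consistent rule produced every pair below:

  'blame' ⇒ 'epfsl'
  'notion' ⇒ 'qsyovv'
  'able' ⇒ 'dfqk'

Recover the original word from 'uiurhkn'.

replace

In blame: b→e is +3, l→p is +4, a→f is +5, m→s is +6 — the shift increases by 1 each position. The shift increases by 1 at each position, starting from +3: 3, 4, 5, ….
Reversing it on uiurhkn: u−3=r, i−4=e, u−5=p, r−6=l, h−7=a, k−8=c, n−9=e.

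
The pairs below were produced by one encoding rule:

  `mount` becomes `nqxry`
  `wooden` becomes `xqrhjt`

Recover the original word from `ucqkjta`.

tangent

The shift increases by 1 at each position, starting from +1: 1, 2, 3, ….
Reversing it on ucqkjta: u−1=t, c−2=a, q−3=n, k−4=g, j−5=e, t−6=n, a−7=t.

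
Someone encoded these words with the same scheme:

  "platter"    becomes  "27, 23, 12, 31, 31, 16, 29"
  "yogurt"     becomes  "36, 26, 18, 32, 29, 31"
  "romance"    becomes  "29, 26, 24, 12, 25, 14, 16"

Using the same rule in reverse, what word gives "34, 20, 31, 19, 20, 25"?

within

Letters become their 1-based position plus 11 (so a→12, b→13, …).
Reversing it on 34, 20, 31, 19, 20, 25: 34→(34−11)÷1=23=w, 20→(20−11)÷1=9=i, 31→(31−11)÷1=20=t, 19→(19−11)÷1=8=h, 20→(20−11)÷1=9=i, 25→(25−11)÷1=14=n.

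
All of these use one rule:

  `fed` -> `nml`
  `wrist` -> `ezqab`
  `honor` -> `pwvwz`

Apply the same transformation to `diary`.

lqizg

Compare letters: f→n is +8, e→m is +8, d→l is +8 — a constant shift. Every letter moves 8 places later in the alphabet, wrapping around z→a.
Applying it to diary: d+8=l, i+8=q, a+8=i, r+8=z, y+8=g.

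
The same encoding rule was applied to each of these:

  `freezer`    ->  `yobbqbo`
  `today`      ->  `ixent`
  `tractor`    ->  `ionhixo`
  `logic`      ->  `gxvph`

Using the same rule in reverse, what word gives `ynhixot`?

factory

f(5)→y(24) and r(17)→o(14) fit y≡23x+13 (mod 26); the inverse of 23 mod 26 is 17. Treating letters as 0–25, the rule is x ↦ 23x + 13 (mod 26).
Decoding ynhixot: y(24)→17·(24−13)≡5=f; n(13)→17·(13−13)≡0=a; h(7)→17·(7−13)≡2=c; i(8)→17·(8−13)≡19=t; x(23)→17·(23−13)≡14=o; o(14)→17·(14−13)≡17=r; t(19)→17·(19−13)≡24=y (all mod 26).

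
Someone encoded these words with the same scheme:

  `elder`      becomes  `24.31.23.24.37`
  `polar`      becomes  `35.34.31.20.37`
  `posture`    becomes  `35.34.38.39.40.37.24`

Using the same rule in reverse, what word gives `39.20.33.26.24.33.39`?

tangent

e is letter #5 and maps to 24: an offset of 19. The number is (letter's place in the alphabet, a=1) + 19.
Decoding 39.20.33.26.24.33.39: 39→(39−19)÷1=20=t, 20→(20−19)÷1=1=a, 33→(33−19)÷1=14=n, 26→(26−19)÷1=7=g, 24→(24−19)÷1=5=e, 33→(33−19)÷1=14=n, 39→(39−19)÷1=20=t.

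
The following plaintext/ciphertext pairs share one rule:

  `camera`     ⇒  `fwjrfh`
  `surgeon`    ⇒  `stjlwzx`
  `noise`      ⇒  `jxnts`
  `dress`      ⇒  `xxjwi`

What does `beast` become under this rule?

The word is reversed, then every letter is shifted forward by 5.
For beast: reverse → tsaeb; then shift: t+5=y, s+5=x, a+5=f, e+5=j, b+5=g.

yxfjg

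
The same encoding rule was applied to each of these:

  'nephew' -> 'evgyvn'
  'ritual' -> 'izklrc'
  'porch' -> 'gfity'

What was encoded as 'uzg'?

dip

Compare letters: n→e is +17, e→v is +17, p→g is +17 — a constant shift. Every letter moves 17 places later in the alphabet, wrapping around z→a.
Decoding uzg: u−17=d, z−17=i, g−17=p.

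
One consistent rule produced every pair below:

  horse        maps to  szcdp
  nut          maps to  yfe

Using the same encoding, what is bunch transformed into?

mfyns

Compare letters: h→s is +11, o→z is +11, r→c is +11 — a constant shift. It's a constant shift of +11 (ROT11).
Applying it to bunch: b+11=m, u+11=f, n+11=y, c+11=n, h+11=s.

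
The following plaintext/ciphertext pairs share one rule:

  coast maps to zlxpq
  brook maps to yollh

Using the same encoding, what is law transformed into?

Compare letters: c→z is +23, o→l is +23, a→x is +23 — a constant shift. Every letter moves 23 places later in the alphabet, wrapping around z→a.
Applying it to law: l+23=i, a+23=x, w+23=t.

ixt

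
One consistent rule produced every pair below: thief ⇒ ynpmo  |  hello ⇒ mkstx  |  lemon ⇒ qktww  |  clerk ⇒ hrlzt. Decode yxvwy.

Letter i (0-indexed) is shifted by i+5, so successive shifts are 5, 6, 7, ….
Undoing it on yxvwy: y−5=t, x−6=r, v−7=o, w−8=o, y−9=p.

troop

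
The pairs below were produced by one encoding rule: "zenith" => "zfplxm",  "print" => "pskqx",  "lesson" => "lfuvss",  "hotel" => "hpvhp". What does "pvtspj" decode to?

purple

Letter i (0-indexed) is shifted by i+0, so successive shifts are 0, 1, 2, ….
Reversing it on pvtspj: p−0=p, v−1=u, t−2=r, s−3=p, p−4=l, j−5=e.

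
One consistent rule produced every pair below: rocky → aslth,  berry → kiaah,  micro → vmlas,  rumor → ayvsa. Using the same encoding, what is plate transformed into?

The shift depends on letter class: consonant r→a is +9, but vowel o→s is +4. The rule splits by letter class: vowels +4, consonants +9.
For plate: p(cons)+9=y, l(cons)+9=u, a(vowel)+4=e, t(cons)+9=c, e(vowel)+4=i.

yueci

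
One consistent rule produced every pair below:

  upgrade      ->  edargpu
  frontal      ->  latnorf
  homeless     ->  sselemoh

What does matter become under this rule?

rettam

It's just the letters in reverse order.
Applying it to matter: reverse → rettam.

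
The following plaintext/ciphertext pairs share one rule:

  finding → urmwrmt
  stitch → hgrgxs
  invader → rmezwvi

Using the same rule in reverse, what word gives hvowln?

seldom

Letters are reflected about the middle of the alphabet (position → 25−position): Atbash.
Undoing it on hvowln: h↔s, v↔e, o↔l, w↔d, l↔o, n↔m.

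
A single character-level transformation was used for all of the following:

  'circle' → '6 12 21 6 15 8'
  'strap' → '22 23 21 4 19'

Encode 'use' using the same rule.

24 22 8

c is letter #3 and maps to 6: an offset of 3. Letters become their 1-based position plus 3 (so a→4, b→5, …).
Applying it to use: u=21→24, s=19→22, e=5→8.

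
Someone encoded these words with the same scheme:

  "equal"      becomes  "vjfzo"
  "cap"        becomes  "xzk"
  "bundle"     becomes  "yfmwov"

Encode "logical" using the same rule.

Each pair mirrors across the alphabet (e↔v, q↔j, u↔f): positions sum to 25. This is the alphabet-reversal cipher (Atbash): a becomes z, b becomes y, etc.
On logical: l↔o, o↔l, g↔t, i↔r, c↔x, a↔z, l↔o.

oltrxzo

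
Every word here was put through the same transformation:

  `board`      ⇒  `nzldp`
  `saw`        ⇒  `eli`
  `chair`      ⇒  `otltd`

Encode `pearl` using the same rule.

The shift depends on letter class: consonant b→n is +12, but vowel o→z is +11. The rule splits by letter class: vowels +11, consonants +12.
Applying it to pearl: p(cons)+12=b, e(vowel)+11=p, a(vowel)+11=l, r(cons)+12=d, l(cons)+12=x.

bpldx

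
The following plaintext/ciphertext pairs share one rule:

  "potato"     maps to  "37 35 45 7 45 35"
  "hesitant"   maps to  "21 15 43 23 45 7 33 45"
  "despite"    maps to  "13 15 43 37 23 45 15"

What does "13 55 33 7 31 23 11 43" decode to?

dynamics

The formula is n = 2×(alphabet index, a=1) + 5.
Decoding 13 55 33 7 31 23 11 43: 13→(13−5)÷2=4=d, 55→(55−5)÷2=25=y, 33→(33−5)÷2=14=n, 7→(7−5)÷2=1=a, 31→(31−5)÷2=13=m, 23→(23−5)÷2=9=i, 11→(11−5)÷2=3=c, 43→(43−5)÷2=19=s.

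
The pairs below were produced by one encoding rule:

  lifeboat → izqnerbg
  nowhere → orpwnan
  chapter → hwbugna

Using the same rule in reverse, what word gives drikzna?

l(11)→i(8) and i(8)→z(25) fit y≡3x+1 (mod 26); the inverse of 3 mod 26 is 9. Each letter's alphabet position (a=0..z=25) is mapped through 3·x+1 mod 26 — an affine cipher.
Decoding drikzna: d(3)→9·(3−1)≡18=s; r(17)→9·(17−1)≡14=o; i(8)→9·(8−1)≡11=l; k(10)→9·(10−1)≡3=d; z(25)→9·(25−1)≡8=i; n(13)→9·(13−1)≡4=e; a(0)→9·(0−1)≡17=r (all mod 26).

soldier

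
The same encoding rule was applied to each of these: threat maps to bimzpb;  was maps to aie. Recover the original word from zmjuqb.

timber

The output letters match the input read backwards, each shifted +8: threat reversed is taerht. The word is reversed, then every letter is shifted forward by 8.
Reversing it on zmjuqb: shift back: z−8=r, m−8=e, j−8=b, u−8=m, q−8=i, b−8=t → rebmit; then reverse → timber.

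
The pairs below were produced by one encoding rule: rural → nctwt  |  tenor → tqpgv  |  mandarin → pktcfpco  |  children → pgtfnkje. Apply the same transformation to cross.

The output letters match the input read backwards, each shifted +2: rural reversed is larur. The word is reversed, then every letter is shifted forward by 2.
For cross: reverse → ssorc; then shift: s+2=u, s+2=u, o+2=q, r+2=t, c+2=e.

uuqte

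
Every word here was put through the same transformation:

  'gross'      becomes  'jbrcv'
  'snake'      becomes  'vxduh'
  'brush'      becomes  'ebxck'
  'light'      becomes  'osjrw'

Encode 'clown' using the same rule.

fvrgq

Shifts by position in gross: pos 0: g→j (+3), pos 1: r→b (+10), pos 2: o→r (+3), pos 3: s→c (+10) — repeating every 2. The shifts repeat in a cycle of length 2: positions 0,1,… shift by +3, +10, then the pattern repeats.
For clown: c+3=f, l+10=v, o+3=r, w+10=g, n+3=q.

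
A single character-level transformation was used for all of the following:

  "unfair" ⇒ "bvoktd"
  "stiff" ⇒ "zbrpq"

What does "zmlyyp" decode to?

second

In unfair: u→b is +7, n→v is +8, f→o is +9, a→k is +10 — the shift increases by 1 each position. Each letter shifts forward by (position + 7), i.e. 7, 8, 9, … — the shift grows by one for each successive letter.
Undoing it on zmlyyp: z−7=s, m−8=e, l−9=c, y−10=o, y−11=n, p−12=d.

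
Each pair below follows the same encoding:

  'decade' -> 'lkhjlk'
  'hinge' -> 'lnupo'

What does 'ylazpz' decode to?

sister

The output letters match the input read backwards, each shifted +7: decade reversed is edaced. Read the word backwards and shift each letter +7.
Reversing it on ylazpz: shift back: y−7=r, l−7=e, a−7=t, z−7=s, p−7=i, z−7=s → retsis; then reverse → sister.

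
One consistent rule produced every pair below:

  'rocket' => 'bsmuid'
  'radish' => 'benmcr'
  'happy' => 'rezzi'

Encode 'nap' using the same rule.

xez

The shift depends on letter class: consonant r→b is +10, but vowel o→s is +4. Vowels shift forward by 4 and consonants shift forward by 10.
On nap: n(cons)+10=x, a(vowel)+4=e, p(cons)+10=z.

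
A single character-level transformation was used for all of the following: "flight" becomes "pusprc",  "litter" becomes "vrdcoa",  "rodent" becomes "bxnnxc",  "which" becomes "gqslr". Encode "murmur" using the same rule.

Shifts by position in flight: pos 0: f→p (+10), pos 1: l→u (+9), pos 2: i→s (+10), pos 3: g→p (+9) — repeating every 2. It's a Vigenère-style cipher with numeric key [10,9]: position i shifts by key[i mod 2].
On murmur: m+10=w, u+9=d, r+10=b, m+9=v, u+10=e, r+9=a.

wdbvea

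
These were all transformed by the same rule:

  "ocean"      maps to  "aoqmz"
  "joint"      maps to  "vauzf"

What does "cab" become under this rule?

omn

Compare letters: o→a is +12, c→o is +12, e→q is +12 — a constant shift. Every letter moves 12 places later in the alphabet, wrapping around z→a.
For cab: c+12=o, a+12=m, b+12=n.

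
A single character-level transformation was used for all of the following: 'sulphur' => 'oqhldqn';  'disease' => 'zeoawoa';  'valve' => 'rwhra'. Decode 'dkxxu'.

hobby

This is a Caesar cipher with shift 22.
Undoing it on dkxxu: d−22=h, k−22=o, x−22=b, x−22=b, u−22=y.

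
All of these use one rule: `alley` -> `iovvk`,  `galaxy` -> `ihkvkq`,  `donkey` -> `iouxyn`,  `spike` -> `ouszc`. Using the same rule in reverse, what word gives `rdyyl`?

Two steps: reverse the string, then apply a Caesar shift of +10.
Decoding rdyyl: shift back: r−10=h, d−10=t, y−10=o, y−10=o, l−10=b → htoob; then reverse → booth.

booth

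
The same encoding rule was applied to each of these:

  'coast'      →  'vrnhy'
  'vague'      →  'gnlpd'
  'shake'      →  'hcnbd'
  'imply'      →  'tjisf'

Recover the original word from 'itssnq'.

c(2)→v(21) and o(14)→r(17) fit y≡17x+13 (mod 26); the inverse of 17 mod 26 is 23. Each letter's alphabet position (a=0..z=25) is mapped through 17·x+13 mod 26 — an affine cipher.
Reversing it on itssnq: i(8)→23·(8−13)≡15=p; t(19)→23·(19−13)≡8=i; s(18)→23·(18−13)≡11=l; s(18)→23·(18−13)≡11=l; n(13)→23·(13−13)≡0=a; q(16)→23·(16−13)≡17=r (all mod 26).

pillar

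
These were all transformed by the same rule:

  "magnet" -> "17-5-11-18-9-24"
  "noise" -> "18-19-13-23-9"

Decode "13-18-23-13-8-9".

The number is (letter's place in the alphabet, a=1) + 4.
Reversing it on 13-18-23-13-8-9: 13→(13−4)÷1=9=i, 18→(18−4)÷1=14=n, 23→(23−4)÷1=19=s, 13→(13−4)÷1=9=i, 8→(8−4)÷1=4=d, 9→(9−4)÷1=5=e.

inside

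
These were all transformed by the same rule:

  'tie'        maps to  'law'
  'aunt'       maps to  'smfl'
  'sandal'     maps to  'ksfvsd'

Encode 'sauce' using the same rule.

This is a Caesar cipher with shift 18.
For sauce: s+18=k, a+18=s, u+18=m, c+18=u, e+18=w.

ksmuw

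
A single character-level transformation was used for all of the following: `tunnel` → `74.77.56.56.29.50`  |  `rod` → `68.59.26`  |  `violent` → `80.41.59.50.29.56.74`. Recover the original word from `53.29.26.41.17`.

t(#20)→74 and u(#21)→77: differences scale by 3, so n = 3·pos + 14. Each letter becomes 3×(its alphabet position, a=1..z=26) + 14.
Decoding 53.29.26.41.17: 53→(53−14)÷3=13=m, 29→(29−14)÷3=5=e, 26→(26−14)÷3=4=d, 41→(41−14)÷3=9=i, 17→(17−14)÷3=1=a.

media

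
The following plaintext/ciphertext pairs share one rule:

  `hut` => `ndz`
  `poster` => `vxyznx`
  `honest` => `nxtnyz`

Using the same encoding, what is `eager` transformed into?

The shift depends on letter class: consonant h→n is +6, but vowel u→d is +9. The rule splits by letter class: vowels +9, consonants +6.
For eager: e(vowel)+9=n, a(vowel)+9=j, g(cons)+6=m, e(vowel)+9=n, r(cons)+6=x.

njmnx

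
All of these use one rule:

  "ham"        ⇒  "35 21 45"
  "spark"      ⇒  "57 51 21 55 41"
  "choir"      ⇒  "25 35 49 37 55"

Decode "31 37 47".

fin

With a=1..z=26, the number is 2·pos + 19.
Reversing it on 31 37 47: 31→(31−19)÷2=6=f, 37→(37−19)÷2=9=i, 47→(47−19)÷2=14=n.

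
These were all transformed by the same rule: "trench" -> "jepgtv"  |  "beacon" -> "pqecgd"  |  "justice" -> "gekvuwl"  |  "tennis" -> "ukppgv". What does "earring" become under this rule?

The output letters match the input read backwards, each shifted +2: trench reversed is hcnert. The word is reversed, then every letter is shifted forward by 2.
Applying it to earring: reverse → gnirrae; then shift: g+2=i, n+2=p, i+2=k, r+2=t, r+2=t, a+2=c, e+2=g.

ipkttcg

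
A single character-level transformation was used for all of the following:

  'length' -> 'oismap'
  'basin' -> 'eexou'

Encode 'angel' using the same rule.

In length: l→o is +3, e→i is +4, n→s is +5, g→m is +6 — the shift increases by 1 each position. The shift increases by 1 at each position, starting from +3: 3, 4, 5, ….
On angel: a+3=d, n+4=r, g+5=l, e+6=k, l+7=s.

drlks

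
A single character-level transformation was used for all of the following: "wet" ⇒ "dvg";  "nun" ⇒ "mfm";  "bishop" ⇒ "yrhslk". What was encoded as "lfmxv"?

ounce

This is the alphabet-reversal cipher (Atbash): a becomes z, b becomes y, etc.
Decoding lfmxv: l↔o, f↔u, m↔n, x↔c, v↔e.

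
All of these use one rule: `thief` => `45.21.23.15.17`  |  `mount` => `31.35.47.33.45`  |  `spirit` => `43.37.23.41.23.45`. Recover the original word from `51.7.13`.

t(#20)→45 and h(#8)→21: differences scale by 2, so n = 2·pos + 5. The formula is n = 2×(alphabet index, a=1) + 5.
Undoing it on 51.7.13: 51→(51−5)÷2=23=w, 7→(7−5)÷2=1=a, 13→(13−5)÷2=4=d.

wad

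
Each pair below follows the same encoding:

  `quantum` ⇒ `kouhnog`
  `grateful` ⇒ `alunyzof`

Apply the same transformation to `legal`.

It's a constant shift of +20 (ROT20).
On legal: l+20=f, e+20=y, g+20=a, a+20=u, l+20=f.

fyauf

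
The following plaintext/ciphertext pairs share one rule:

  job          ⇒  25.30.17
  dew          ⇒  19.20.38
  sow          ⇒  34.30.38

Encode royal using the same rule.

33.30.40.16.27

j is letter #10 and maps to 25: an offset of 15. Each letter is replaced by its alphabet position (a=1..z=26) + 15.
Applying it to royal: r=18→33, o=15→30, y=25→40, a=1→16, l=12→27.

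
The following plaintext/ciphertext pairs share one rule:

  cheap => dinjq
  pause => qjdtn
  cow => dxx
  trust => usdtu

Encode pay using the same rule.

The shift depends on letter class: consonant c→d is +1, but vowel e→n is +9. Vowels shift forward by 9 and consonants shift forward by 1.
For pay: p(cons)+1=q, a(vowel)+9=j, y(cons)+1=z.

qjz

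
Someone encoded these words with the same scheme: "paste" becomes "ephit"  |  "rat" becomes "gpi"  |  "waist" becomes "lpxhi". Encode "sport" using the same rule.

Compare letters: p→e is +15, a→p is +15, s→h is +15 — a constant shift. Each letter is shifted forward by 15 in the alphabet (a Caesar shift of +15).
Applying it to sport: s+15=h, p+15=e, o+15=d, r+15=g, t+15=i.

hedgi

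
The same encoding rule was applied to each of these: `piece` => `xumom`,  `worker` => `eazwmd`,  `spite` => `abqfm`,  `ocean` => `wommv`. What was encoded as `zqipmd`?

reader

Shifts by position in piece: pos 0: p→x (+8), pos 1: i→u (+12), pos 2: e→m (+8), pos 3: c→o (+12) — repeating every 2. It's a Vigenère-style cipher with numeric key [8,12]: position i shifts by key[i mod 2].
Decoding zqipmd: z−8=r, q−12=e, i−8=a, p−12=d, m−8=e, d−12=r.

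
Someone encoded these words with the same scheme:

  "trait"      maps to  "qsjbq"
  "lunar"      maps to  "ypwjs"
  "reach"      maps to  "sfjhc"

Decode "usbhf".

price

t(19)→q(16) and r(17)→s(18) fit y≡25x+9 (mod 26); the inverse of 25 mod 26 is 25. Each letter's alphabet position (a=0..z=25) is mapped through 25·x+9 mod 26 — an affine cipher.
Undoing it on usbhf: u(20)→25·(20−9)≡15=p; s(18)→25·(18−9)≡17=r; b(1)→25·(1−9)≡8=i; h(7)→25·(7−9)≡2=c; f(5)→25·(5−9)≡4=e (all mod 26).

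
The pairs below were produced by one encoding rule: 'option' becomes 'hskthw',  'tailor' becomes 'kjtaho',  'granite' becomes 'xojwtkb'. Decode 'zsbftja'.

special

o(14)→h(7) and p(15)→s(18) fit y≡11x+9 (mod 26); the inverse of 11 mod 26 is 19. Each letter's alphabet position (a=0..z=25) is mapped through 11·x+9 mod 26 — an affine cipher.
Decoding zsbftja: z(25)→19·(25−9)≡18=s; s(18)→19·(18−9)≡15=p; b(1)→19·(1−9)≡4=e; f(5)→19·(5−9)≡2=c; t(19)→19·(19−9)≡8=i; j(9)→19·(9−9)≡0=a; a(0)→19·(0−9)≡11=l (all mod 26).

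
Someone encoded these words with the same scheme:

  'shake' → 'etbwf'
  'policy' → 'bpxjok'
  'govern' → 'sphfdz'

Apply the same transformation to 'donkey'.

Vowels shift forward by 1 and consonants shift forward by 12.
Applying it to donkey: d(cons)+12=p, o(vowel)+1=p, n(cons)+12=z, k(cons)+12=w, e(vowel)+1=f, y(cons)+12=k.

ppzwfk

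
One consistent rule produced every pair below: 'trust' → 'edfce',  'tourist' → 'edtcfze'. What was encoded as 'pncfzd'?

source

The output letters match the input read backwards, each shifted +11: trust reversed is tsurt. Read the word backwards and shift each letter +11.
Reversing it on pncfzd: shift back: p−11=e, n−11=c, c−11=r, f−11=u, z−11=o, d−11=s → ecruos; then reverse → source.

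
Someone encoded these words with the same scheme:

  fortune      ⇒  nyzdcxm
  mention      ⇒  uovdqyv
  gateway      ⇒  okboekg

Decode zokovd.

recent

A repeating key of period 2 is used — shifts +8, +10 over and over.
Decoding zokovd: z−8=r, o−10=e, k−8=c, o−10=e, v−8=n, d−10=t.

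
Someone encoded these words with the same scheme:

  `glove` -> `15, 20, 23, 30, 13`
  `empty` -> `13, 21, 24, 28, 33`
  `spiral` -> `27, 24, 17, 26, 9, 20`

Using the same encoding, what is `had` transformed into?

16, 9, 12

g is letter #7 and maps to 15: an offset of 8. Letters become their 1-based position plus 8 (so a→9, b→10, …).
Applying it to had: h=8→16, a=1→9, d=4→12.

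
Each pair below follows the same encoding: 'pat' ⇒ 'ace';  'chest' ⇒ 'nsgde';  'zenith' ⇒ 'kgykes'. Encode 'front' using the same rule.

qcqye

Vowels shift forward by 2 and consonants shift forward by 11.
Applying it to front: f(cons)+11=q, r(cons)+11=c, o(vowel)+2=q, n(cons)+11=y, t(cons)+11=e.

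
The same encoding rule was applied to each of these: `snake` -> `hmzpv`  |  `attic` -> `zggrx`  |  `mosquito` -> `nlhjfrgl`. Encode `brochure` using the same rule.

yilxsfiv

Each pair mirrors across the alphabet (s↔h, n↔m, a↔z): positions sum to 25. This is the alphabet-reversal cipher (Atbash): a becomes z, b becomes y, etc.
On brochure: b↔y, r↔i, o↔l, c↔x, h↔s, u↔f, r↔i, e↔v.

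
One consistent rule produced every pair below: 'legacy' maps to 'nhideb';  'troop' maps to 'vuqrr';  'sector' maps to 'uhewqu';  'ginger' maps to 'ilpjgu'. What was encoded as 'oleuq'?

micro

Shifts by position in legacy: pos 0: l→n (+2), pos 1: e→h (+3), pos 2: g→i (+2), pos 3: a→d (+3) — repeating every 2. The shifts repeat in a cycle of length 2: positions 0,1,… shift by +2, +3, then the pattern repeats.
Decoding oleuq: o−2=m, l−3=i, e−2=c, u−3=r, q−2=o.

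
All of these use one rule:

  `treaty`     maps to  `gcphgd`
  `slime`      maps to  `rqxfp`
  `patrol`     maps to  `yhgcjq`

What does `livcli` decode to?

t(19)→g(6) and r(17)→c(2) fit y≡15x+7 (mod 26); the inverse of 15 mod 26 is 7. This is an affine cipher: with a=0,…,z=25, each position x becomes (15x+7) mod 26.
Reversing it on livcli: l(11)→7·(11−7)≡2=c; i(8)→7·(8−7)≡7=h; v(21)→7·(21−7)≡20=u; c(2)→7·(2−7)≡17=r; l(11)→7·(11−7)≡2=c; i(8)→7·(8−7)≡7=h (all mod 26).

church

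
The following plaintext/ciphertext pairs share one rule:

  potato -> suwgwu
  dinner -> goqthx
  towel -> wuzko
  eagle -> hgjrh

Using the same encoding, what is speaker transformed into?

vvhgnku

A repeating key of period 2 is used — shifts +3, +6 over and over.
Applying it to speaker: s+3=v, p+6=v, e+3=h, a+6=g, k+3=n, e+6=k, r+3=u.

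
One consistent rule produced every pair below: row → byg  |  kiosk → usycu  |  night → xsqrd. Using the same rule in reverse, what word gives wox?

men

Compare letters: r→b is +10, o→y is +10, w→g is +10 — a constant shift. Every letter moves 10 places later in the alphabet, wrapping around z→a.
Reversing it on wox: w−10=m, o−10=e, x−10=n.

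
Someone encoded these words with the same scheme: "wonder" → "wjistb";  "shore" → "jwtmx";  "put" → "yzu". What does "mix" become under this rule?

Read the word backwards and shift each letter +5.
On mix: reverse → xim; then shift: x+5=c, i+5=n, m+5=r.

cnr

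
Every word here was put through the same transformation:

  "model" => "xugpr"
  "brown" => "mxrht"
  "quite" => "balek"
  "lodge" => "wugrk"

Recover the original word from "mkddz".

beast

Shifts by position in model: pos 0: m→x (+11), pos 1: o→u (+6), pos 2: d→g (+3), pos 3: e→p (+11), pos 4: l→r (+6) — repeating every 3. It's a Vigenère-style cipher with numeric key [11,6,3]: position i shifts by key[i mod 3].
Decoding mkddz: m−11=b, k−6=e, d−3=a, d−11=s, z−6=t.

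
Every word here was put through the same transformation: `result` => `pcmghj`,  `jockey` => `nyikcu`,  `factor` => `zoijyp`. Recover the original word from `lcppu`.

berry

r(17)→p(15) and e(4)→c(2) fit y≡23x+14 (mod 26); the inverse of 23 mod 26 is 17. Treating letters as 0–25, the rule is x ↦ 23x + 14 (mod 26).
Undoing it on lcppu: l(11)→17·(11−14)≡1=b; c(2)→17·(2−14)≡4=e; p(15)→17·(15−14)≡17=r; p(15)→17·(15−14)≡17=r; u(20)→17·(20−14)≡24=y (all mod 26).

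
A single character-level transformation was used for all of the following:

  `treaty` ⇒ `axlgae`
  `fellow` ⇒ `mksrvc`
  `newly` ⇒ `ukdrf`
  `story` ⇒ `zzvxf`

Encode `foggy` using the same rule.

munmf

It's a Vigenère-style cipher with numeric key [7,6]: position i shifts by key[i mod 2].
Applying it to foggy: f+7=m, o+6=u, g+7=n, g+6=m, y+7=f.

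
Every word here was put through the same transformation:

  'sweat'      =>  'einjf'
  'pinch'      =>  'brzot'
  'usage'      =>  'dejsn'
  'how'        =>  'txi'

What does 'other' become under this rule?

Vowels shift forward by 9 and consonants shift forward by 12.
For other: o(vowel)+9=x, t(cons)+12=f, h(cons)+12=t, e(vowel)+9=n, r(cons)+12=d.

xftnd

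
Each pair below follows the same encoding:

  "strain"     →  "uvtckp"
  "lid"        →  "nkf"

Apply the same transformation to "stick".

uvkem

Compare letters: s→u is +2, t→v is +2, r→t is +2 — a constant shift. This is a Caesar cipher with shift 2.
Applying it to stick: s+2=u, t+2=v, i+2=k, c+2=e, k+2=m.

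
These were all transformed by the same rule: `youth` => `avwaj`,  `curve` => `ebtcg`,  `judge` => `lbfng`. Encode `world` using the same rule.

yvtsf

The shifts repeat in a cycle of length 2: positions 0,1,… shift by +2, +7, then the pattern repeats.
For world: w+2=y, o+7=v, r+2=t, l+7=s, d+2=f.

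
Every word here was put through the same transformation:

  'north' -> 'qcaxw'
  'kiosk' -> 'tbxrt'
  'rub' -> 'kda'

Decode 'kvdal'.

The output letters match the input read backwards, each shifted +9: north reversed is htron. Read the word backwards and shift each letter +9.
Reversing it on kvdal: shift back: k−9=b, v−9=m, d−9=u, a−9=r, l−9=c → bmurc; then reverse → crumb.

crumb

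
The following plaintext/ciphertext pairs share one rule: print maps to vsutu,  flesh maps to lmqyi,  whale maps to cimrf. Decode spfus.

Shifts by position in print: pos 0: p→v (+6), pos 1: r→s (+1), pos 2: i→u (+12), pos 3: n→t (+6), pos 4: t→u (+1) — repeating every 3. The shifts repeat in a cycle of length 3: positions 0,1,… shift by +6, +1, +12, then the pattern repeats.
Reversing it on spfus: s−6=m, p−1=o, f−12=t, u−6=o, s−1=r.

motor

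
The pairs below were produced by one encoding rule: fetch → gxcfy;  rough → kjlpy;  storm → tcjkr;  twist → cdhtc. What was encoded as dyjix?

Treating letters as 0–25, the rule is x ↦ 9x + 13 (mod 26).
Reversing it on dyjix: d(3)→3·(3−13)≡22=w; y(24)→3·(24−13)≡7=h; j(9)→3·(9−13)≡14=o; i(8)→3·(8−13)≡11=l; x(23)→3·(23−13)≡4=e (all mod 26).

whole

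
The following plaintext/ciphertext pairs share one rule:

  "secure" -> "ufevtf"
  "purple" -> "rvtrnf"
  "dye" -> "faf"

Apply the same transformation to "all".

The rule splits by letter class: vowels +1, consonants +2.
Applying it to all: a(vowel)+1=b, l(cons)+2=n, l(cons)+2=n.

bnn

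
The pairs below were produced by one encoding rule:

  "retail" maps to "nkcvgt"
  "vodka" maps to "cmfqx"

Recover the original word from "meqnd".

The word is reversed, then every letter is shifted forward by 2.
Decoding meqnd: shift back: m−2=k, e−2=c, q−2=o, n−2=l, d−2=b → kcolb; then reverse → block.

block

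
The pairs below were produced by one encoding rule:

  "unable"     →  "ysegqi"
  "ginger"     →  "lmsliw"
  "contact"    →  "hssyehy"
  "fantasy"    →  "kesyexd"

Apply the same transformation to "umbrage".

The shift depends on letter class: consonant n→s is +5, but vowel u→y is +4. Vowels shift forward by 4 and consonants shift forward by 5.
On umbrage: u(vowel)+4=y, m(cons)+5=r, b(cons)+5=g, r(cons)+5=w, a(vowel)+4=e, g(cons)+5=l, e(vowel)+4=i.

yrgweli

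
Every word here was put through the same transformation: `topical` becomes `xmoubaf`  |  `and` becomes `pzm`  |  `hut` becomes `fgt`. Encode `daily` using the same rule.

Read the word backwards and shift each letter +12.
Applying it to daily: reverse → yliad; then shift: y+12=k, l+12=x, i+12=u, a+12=m, d+12=p.

kxump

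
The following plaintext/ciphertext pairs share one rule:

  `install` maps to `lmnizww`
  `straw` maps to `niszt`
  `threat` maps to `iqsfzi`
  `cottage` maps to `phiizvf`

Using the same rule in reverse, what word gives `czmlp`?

panic

i(8)→l(11) and n(13)→m(12) fit y≡21x+25 (mod 26); the inverse of 21 mod 26 is 5. Treating letters as 0–25, the rule is x ↦ 21x + 25 (mod 26).
Undoing it on czmlp: c(2)→5·(2−25)≡15=p; z(25)→5·(25−25)≡0=a; m(12)→5·(12−25)≡13=n; l(11)→5·(11−25)≡8=i; p(15)→5·(15−25)≡2=c (all mod 26).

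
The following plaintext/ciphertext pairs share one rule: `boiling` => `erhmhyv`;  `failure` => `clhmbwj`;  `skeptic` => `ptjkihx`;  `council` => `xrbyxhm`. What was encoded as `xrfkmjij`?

This is an affine cipher: with a=0,…,z=25, each position x becomes (19x+11) mod 26.
Undoing it on xrfkmjij: x(23)→11·(23−11)≡2=c; r(17)→11·(17−11)≡14=o; f(5)→11·(5−11)≡12=m; k(10)→11·(10−11)≡15=p; m(12)→11·(12−11)≡11=l; j(9)→11·(9−11)≡4=e; i(8)→11·(8−11)≡19=t; j(9)→11·(9−11)≡4=e (all mod 26).

complete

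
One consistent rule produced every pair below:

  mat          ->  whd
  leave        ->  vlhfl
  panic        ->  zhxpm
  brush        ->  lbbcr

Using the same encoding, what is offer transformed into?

vpplb

The shift depends on letter class: consonant m→w is +10, but vowel a→h is +7. Vowels shift forward by 7 and consonants shift forward by 10.
On offer: o(vowel)+7=v, f(cons)+10=p, f(cons)+10=p, e(vowel)+7=l, r(cons)+10=b.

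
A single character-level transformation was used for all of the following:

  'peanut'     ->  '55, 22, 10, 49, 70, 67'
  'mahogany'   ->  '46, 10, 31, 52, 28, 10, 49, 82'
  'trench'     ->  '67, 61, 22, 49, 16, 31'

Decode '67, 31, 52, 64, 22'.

those

p(#16)→55 and e(#5)→22: differences scale by 3, so n = 3·pos + 7. Each letter becomes 3×(its alphabet position, a=1..z=26) + 7.
Undoing it on 67, 31, 52, 64, 22: 67→(67−7)÷3=20=t, 31→(31−7)÷3=8=h, 52→(52−7)÷3=15=o, 64→(64−7)÷3=19=s, 22→(22−7)÷3=5=e.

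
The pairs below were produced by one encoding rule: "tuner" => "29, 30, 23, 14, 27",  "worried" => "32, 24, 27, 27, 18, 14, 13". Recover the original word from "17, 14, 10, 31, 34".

t is letter #20 and maps to 29: an offset of 9. Each letter is replaced by its alphabet position (a=1..z=26) + 9.
Undoing it on 17, 14, 10, 31, 34: 17→(17−9)÷1=8=h, 14→(14−9)÷1=5=e, 10→(10−9)÷1=1=a, 31→(31−9)÷1=22=v, 34→(34−9)÷1=25=y.

heavy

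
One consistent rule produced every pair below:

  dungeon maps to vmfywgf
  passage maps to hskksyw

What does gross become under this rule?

Compare letters: d→v is +18, u→m is +18, n→f is +18 — a constant shift. This is a Caesar cipher with shift 18.
On gross: g+18=y, r+18=j, o+18=g, s+18=k, s+18=k.

yjgkk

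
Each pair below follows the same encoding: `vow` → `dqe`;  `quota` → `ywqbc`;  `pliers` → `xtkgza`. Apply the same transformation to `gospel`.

oqaxgt

Two shifts are in play — +2 for a/e/i/o/u, +8 for every other letter.
For gospel: g(cons)+8=o, o(vowel)+2=q, s(cons)+8=a, p(cons)+8=x, e(vowel)+2=g, l(cons)+8=t.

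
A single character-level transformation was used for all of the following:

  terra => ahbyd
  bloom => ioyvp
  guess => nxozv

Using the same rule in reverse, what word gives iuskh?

A repeating key of period 3 is used — shifts +7, +3, +10 over and over.
Reversing it on iuskh: i−7=b, u−3=r, s−10=i, k−7=d, h−3=e.

bride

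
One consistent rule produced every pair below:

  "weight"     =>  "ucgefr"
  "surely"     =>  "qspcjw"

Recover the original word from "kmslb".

mound

Compare letters: w→u is +24, e→c is +24, i→g is +24 — a constant shift. This is a Caesar cipher with shift 24.
Reversing it on kmslb: k−24=m, m−24=o, s−24=u, l−24=n, b−24=d.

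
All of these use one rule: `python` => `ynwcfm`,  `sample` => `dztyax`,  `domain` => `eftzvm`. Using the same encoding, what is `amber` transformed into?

ztsxk

p(15)→y(24) and y(24)→n(13) fit y≡19x+25 (mod 26); the inverse of 19 mod 26 is 11. Treating letters as 0–25, the rule is x ↦ 19x + 25 (mod 26).
For amber: a(0)→19·0+25≡25=z; m(12)→19·12+25≡19=t; b(1)→19·1+25≡18=s; e(4)→19·4+25≡23=x; r(17)→19·17+25≡10=k (all mod 26).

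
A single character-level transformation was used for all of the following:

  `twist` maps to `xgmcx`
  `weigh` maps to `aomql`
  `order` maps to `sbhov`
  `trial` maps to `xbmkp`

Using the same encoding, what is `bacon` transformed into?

fkgyr

Shifts by position in twist: pos 0: t→x (+4), pos 1: w→g (+10), pos 2: i→m (+4), pos 3: s→c (+10) — repeating every 2. A repeating key of period 2 is used — shifts +4, +10 over and over.
Applying it to bacon: b+4=f, a+10=k, c+4=g, o+10=y, n+4=r.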